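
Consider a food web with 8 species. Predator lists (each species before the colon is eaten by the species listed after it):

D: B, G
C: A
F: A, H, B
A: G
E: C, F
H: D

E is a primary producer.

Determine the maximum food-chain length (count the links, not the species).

4 links

One longest chain: E → F → H → D → B.
It has 5 species and 4 links.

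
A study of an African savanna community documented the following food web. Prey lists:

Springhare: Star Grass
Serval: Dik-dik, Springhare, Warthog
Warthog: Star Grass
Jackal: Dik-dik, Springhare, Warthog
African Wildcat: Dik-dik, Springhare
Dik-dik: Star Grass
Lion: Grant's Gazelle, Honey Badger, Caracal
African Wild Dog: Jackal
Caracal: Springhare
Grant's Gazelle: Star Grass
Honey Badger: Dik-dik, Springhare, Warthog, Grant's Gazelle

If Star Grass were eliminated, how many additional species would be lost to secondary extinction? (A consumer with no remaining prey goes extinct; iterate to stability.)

11

Remove Star Grass.
Round 1: Dik-dik (all prey gone), Springhare (all prey gone), Warthog (all prey gone), Grant's Gazelle (all prey gone) → extinct.
Round 2: Serval (all prey gone), Honey Badger (all prey gone), Caracal (all prey gone), African Wildcat (all prey gone), Jackal (all prey gone) → extinct.
Round 3: Lion (all prey gone), African Wild Dog (all prey gone) → extinct.
No further losses. Total secondary extinctions: 11.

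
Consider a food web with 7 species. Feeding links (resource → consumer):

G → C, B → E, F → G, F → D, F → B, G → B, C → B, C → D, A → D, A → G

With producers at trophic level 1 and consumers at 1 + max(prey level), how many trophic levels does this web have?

5

Producers (level 1): F, A.
F → G → C → B → E gives E level 5.
No species has a prey at level 5, so no species reaches level 6.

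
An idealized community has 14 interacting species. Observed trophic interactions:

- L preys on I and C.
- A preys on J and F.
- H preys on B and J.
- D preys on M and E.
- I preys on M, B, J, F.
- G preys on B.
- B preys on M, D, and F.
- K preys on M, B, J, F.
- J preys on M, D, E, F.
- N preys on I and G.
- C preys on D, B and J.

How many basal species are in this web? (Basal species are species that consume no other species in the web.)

Basal species (no prey listed): F, E, M.
Count: 3.

3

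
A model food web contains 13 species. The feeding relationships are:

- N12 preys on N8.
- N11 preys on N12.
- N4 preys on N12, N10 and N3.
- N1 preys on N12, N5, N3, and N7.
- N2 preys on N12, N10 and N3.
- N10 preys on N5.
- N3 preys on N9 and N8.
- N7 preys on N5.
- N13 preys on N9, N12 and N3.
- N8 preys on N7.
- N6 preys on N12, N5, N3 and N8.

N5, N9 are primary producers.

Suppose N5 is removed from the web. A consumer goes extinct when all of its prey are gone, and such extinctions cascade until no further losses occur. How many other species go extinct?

5

Remove N5.
Round 1: N10 (all prey gone), N7 (all prey gone) → extinct.
Round 2: N8 (all prey gone) → extinct.
Round 3: N12 (all prey gone) → extinct.
Round 4: N11 (all prey gone) → extinct.
No further losses. Total secondary extinctions: 5.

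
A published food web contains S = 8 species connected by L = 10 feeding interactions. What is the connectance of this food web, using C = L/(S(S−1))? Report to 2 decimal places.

C = 0.18

The web has S = 8 species and L = 10 feeding links.
C = L / (S(S−1)) = 10 / 56 = 0.1786 ≈ 0.18.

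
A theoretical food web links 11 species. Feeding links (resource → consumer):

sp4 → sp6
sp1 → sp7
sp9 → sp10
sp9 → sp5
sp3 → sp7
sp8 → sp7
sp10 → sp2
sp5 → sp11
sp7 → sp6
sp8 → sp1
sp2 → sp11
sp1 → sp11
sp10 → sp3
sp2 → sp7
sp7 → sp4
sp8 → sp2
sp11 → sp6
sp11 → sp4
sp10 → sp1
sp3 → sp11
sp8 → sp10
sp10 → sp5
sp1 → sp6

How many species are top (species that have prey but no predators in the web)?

Top species (has prey, but nothing eats it): sp6.
Count: 1.

1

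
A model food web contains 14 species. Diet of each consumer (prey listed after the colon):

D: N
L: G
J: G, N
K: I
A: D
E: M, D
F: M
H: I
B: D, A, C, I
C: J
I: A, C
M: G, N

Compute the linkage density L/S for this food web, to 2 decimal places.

There are L = 19 links among S = 14 species.
L/S = 19/14 = 1.3571 ≈ 1.36.

L/S = 1.36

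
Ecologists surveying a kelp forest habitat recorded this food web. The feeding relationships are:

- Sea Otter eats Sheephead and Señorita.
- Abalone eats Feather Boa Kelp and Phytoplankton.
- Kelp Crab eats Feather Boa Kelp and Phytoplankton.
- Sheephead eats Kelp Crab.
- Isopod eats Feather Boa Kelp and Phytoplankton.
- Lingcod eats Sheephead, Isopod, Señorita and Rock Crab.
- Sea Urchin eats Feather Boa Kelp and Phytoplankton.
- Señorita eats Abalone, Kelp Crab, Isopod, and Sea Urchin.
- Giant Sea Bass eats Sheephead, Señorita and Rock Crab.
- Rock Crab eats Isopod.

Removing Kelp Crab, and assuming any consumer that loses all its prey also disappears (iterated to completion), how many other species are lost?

Remove Kelp Crab.
Round 1: Sheephead (all prey gone) → extinct.
No further losses. Total secondary extinctions: 1.

1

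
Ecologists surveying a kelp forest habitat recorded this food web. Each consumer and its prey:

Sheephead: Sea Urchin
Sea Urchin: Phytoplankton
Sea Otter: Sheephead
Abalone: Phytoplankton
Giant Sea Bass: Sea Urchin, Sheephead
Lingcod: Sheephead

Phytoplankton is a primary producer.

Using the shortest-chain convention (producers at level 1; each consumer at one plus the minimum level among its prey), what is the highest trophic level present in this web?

4

Producers (level 1): Phytoplankton.
Following each consumer down to its lowest-level prey: Phytoplankton → Sea Urchin → Sheephead → Lingcod (levels 1 through 4).
All prey of Lingcod (Sheephead 3) are at level 3 or above, so Lingcod is at level 1 + 3 = 4.
Every consumer has at least one prey at level 3 or below, so none exceeds level 4.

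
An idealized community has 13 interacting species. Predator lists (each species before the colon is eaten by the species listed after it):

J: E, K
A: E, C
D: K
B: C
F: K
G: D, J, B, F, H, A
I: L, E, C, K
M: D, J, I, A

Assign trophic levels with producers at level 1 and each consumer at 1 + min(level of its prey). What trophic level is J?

M is a producer → level 1.
J eats M → level 2.

Trophic level 2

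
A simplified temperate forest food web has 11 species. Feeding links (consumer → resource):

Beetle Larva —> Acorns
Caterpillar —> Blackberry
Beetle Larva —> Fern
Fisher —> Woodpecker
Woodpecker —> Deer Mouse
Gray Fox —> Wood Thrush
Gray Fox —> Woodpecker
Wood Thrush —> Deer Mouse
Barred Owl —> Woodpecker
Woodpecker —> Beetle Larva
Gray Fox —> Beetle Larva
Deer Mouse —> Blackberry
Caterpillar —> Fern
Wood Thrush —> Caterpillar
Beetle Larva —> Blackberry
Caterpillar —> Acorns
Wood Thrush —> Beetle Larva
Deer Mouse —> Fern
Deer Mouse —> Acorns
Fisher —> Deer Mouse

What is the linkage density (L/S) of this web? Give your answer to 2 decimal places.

L/S = 1.82

There are L = 20 links among S = 11 species.
L/S = 20/11 = 1.8182 ≈ 1.82.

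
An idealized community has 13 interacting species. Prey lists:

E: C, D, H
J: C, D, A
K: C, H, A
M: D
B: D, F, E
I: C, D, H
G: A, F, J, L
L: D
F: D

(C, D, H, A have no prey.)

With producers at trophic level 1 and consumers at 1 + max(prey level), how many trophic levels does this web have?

3

Producers (level 1): C, D, H, A.
C → E → B gives B level 3.
No species has a prey at level 3, so no species reaches level 4.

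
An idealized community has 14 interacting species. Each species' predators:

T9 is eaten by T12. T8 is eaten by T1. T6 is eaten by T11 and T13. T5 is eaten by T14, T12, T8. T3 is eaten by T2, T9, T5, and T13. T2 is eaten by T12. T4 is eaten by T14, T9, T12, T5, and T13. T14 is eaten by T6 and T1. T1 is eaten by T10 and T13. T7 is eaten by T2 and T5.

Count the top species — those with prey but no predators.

4

Top species (has prey, but nothing eats it): T12, T10, T13, T11.
Count: 4.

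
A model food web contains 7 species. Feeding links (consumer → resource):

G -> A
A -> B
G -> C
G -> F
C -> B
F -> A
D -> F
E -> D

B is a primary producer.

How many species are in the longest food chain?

One longest chain: B → A → F → D → E.
It has 5 species and 4 links.

5 species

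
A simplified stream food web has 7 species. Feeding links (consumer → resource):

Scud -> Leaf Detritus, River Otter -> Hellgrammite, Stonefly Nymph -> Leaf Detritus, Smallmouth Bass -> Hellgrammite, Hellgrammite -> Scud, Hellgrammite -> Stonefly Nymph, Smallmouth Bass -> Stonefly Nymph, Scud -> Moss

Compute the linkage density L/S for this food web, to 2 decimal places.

There are L = 8 links among S = 7 species.
L/S = 8/7 = 1.1429 ≈ 1.14.

L/S = 1.14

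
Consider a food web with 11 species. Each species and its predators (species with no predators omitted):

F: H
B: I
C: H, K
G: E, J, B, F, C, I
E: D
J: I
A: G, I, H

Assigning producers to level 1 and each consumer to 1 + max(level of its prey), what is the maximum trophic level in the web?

4

Producers (level 1): A.
A → G → E → D gives D level 4.
No species has a prey at level 4, so no species reaches level 5.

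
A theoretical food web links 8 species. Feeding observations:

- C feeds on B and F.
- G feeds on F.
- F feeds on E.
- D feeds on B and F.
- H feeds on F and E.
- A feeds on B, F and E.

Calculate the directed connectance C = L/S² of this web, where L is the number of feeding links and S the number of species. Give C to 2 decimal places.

The web has S = 8 species and L = 11 feeding links.
C = L / S² = 11 / 64 = 0.1719 ≈ 0.17.

C = 0.17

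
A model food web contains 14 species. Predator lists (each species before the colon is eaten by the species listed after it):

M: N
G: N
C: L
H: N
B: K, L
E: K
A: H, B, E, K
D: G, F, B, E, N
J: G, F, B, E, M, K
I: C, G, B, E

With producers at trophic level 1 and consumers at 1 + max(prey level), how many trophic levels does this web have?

Producers (level 1): A, I, D, J.
A → B → L gives L level 3.
No species has a prey at level 3, so no species reaches level 4.

3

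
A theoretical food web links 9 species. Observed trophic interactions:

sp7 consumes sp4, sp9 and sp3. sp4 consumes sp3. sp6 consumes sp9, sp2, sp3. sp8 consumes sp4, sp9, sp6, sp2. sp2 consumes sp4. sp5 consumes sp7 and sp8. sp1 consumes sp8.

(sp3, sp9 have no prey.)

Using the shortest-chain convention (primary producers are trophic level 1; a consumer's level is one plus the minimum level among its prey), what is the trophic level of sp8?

sp9 is a producer → level 1.
sp8 eats sp9 → level 2.

Trophic level 2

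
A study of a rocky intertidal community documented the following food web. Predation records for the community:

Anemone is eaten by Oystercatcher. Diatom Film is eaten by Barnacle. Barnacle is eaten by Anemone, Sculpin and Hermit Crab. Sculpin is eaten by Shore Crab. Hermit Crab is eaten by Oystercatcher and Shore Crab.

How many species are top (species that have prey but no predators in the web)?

Top species (has prey, but nothing eats it): Shore Crab, Oystercatcher.
Count: 2.

2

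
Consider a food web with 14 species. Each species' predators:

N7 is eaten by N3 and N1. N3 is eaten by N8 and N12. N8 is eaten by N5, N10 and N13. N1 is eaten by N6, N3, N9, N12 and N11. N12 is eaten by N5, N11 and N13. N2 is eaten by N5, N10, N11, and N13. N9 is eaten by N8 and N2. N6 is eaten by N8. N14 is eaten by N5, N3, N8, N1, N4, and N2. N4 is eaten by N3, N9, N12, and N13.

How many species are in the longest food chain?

5 species

One longest chain: N7 → N1 → N3 → N12 → N13.
It has 5 species and 4 links.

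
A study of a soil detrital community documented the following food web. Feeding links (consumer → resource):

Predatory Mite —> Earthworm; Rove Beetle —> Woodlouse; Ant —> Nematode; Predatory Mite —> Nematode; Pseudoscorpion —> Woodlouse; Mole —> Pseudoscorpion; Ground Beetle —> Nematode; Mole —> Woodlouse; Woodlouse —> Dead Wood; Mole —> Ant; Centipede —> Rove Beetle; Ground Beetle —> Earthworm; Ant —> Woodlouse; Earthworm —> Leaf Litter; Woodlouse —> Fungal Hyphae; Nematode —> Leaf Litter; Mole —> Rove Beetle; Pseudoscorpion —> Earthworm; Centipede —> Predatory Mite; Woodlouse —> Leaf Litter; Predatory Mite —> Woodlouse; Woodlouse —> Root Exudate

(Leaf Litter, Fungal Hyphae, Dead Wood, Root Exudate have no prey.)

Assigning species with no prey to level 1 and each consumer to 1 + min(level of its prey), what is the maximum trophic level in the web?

Basal resources (level 1): Leaf Litter, Fungal Hyphae, Dead Wood, Root Exudate.
Following each consumer down to its lowest-level prey: Leaf Litter → Woodlouse → Rove Beetle → Centipede (levels 1 through 4).
All prey of Centipede (Rove Beetle 3, Predatory Mite 3) are at level 3 or above, so Centipede is at level 1 + 3 = 4.
Every consumer has at least one prey at level 3 or below, so none exceeds level 4.

4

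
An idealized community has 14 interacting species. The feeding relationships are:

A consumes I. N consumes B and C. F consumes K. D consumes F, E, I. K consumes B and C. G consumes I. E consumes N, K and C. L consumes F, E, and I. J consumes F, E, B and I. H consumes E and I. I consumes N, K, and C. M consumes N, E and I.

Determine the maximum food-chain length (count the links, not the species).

3 links

One longest chain: B → K → F → L.
It has 4 species and 3 links.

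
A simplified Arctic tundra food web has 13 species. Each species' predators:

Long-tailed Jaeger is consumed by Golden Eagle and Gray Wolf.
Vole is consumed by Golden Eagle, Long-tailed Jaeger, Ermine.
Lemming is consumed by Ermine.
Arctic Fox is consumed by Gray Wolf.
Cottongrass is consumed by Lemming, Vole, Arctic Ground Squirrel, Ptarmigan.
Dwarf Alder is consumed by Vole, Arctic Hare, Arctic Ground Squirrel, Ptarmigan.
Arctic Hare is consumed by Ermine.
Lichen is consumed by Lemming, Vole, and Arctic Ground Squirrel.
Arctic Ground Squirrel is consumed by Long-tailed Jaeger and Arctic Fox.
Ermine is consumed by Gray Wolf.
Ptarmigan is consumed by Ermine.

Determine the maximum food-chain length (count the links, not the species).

3 links

One longest chain: Lichen → Lemming → Ermine → Gray Wolf.
It has 4 species and 3 links.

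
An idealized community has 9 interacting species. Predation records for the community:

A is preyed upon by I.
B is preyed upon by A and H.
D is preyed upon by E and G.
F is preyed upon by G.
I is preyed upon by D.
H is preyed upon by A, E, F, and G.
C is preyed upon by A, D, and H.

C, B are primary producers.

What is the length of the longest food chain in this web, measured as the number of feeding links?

5 links

One longest chain: C → H → A → I → D → E.
It has 6 species and 5 links.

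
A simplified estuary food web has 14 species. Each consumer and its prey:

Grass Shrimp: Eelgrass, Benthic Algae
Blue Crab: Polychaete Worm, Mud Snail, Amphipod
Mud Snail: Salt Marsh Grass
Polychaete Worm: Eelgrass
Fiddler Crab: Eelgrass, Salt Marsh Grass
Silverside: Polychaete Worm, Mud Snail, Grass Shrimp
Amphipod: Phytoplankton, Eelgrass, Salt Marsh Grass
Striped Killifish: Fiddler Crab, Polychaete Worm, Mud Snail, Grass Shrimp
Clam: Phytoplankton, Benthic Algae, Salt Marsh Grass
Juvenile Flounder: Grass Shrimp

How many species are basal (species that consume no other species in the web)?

Basal species (no prey listed): Phytoplankton, Eelgrass, Benthic Algae, Salt Marsh Grass.
Count: 4.

4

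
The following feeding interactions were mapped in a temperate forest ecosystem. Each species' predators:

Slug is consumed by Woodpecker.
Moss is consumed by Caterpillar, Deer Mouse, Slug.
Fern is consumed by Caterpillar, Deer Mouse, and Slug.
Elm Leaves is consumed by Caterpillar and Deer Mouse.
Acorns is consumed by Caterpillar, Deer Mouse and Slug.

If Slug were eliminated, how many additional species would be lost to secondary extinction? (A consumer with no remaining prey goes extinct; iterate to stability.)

Remove Slug.
Round 1: Woodpecker (all prey gone) → extinct.
No further losses. Total secondary extinctions: 1.

1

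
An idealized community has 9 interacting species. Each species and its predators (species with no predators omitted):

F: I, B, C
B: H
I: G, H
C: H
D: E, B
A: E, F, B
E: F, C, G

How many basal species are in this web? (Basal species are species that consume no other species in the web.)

Basal species (no prey listed): A, D.
Count: 2.

2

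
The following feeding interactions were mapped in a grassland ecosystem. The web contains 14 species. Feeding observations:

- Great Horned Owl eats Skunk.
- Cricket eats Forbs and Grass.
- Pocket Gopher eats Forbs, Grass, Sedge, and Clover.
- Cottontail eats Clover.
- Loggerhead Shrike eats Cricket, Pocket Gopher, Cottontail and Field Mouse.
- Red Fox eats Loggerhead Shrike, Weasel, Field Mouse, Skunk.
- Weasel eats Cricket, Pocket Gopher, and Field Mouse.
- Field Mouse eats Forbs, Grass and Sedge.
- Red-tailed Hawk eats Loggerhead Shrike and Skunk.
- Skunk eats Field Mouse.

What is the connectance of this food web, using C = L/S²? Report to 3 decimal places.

The web has S = 14 species and L = 25 feeding links.
C = L / S² = 25 / 196 = 0.1276 ≈ 0.128.

C = 0.128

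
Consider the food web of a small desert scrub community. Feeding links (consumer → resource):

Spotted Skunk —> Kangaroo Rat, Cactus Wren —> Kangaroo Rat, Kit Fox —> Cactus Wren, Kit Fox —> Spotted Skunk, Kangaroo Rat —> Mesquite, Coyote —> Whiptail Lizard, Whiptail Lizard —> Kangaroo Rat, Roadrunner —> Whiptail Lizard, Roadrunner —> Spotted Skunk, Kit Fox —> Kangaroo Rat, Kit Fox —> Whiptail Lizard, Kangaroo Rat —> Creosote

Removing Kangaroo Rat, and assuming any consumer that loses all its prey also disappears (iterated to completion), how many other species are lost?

6

Remove Kangaroo Rat.
Round 1: Spotted Skunk (all prey gone), Cactus Wren (all prey gone), Whiptail Lizard (all prey gone) → extinct.
Round 2: Roadrunner (all prey gone), Coyote (all prey gone), Kit Fox (all prey gone) → extinct.
No further losses. Total secondary extinctions: 6.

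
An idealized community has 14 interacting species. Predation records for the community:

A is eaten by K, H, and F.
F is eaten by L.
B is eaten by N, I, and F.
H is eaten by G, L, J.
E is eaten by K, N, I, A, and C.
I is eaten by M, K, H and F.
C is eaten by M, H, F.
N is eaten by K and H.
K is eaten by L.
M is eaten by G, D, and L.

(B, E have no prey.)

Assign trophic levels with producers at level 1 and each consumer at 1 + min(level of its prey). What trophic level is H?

B is a producer → level 1.
I eats B → level 2.
H eats I → level 3.
No prey of H is below level 2, so 3 is the minimum.

Trophic level 3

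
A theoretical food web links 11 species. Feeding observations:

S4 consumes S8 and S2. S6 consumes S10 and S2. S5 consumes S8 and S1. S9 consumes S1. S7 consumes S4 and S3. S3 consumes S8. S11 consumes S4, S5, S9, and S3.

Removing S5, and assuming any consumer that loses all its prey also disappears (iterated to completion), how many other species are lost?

0

Remove S5.
Every predator of it retains at least one other prey: S11 still has S3, S4, S9.
No consumer loses all prey, so no secondary extinctions occur.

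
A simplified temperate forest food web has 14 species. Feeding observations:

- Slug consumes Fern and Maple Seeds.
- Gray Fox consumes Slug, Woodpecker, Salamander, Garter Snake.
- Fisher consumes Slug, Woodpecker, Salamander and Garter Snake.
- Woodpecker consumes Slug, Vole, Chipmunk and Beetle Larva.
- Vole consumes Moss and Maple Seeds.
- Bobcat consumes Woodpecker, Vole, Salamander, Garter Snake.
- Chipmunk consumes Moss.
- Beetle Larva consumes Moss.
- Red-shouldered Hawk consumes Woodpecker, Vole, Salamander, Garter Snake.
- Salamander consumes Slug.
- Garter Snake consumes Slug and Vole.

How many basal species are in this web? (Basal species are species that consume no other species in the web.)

3

Basal species (no prey listed): Fern, Moss, Maple Seeds.
Count: 3.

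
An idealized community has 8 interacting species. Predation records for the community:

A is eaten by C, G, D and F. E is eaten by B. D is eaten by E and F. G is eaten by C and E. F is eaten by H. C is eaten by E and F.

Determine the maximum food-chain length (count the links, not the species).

One longest chain: A → G → C → F → H.
It has 5 species and 4 links.

4 links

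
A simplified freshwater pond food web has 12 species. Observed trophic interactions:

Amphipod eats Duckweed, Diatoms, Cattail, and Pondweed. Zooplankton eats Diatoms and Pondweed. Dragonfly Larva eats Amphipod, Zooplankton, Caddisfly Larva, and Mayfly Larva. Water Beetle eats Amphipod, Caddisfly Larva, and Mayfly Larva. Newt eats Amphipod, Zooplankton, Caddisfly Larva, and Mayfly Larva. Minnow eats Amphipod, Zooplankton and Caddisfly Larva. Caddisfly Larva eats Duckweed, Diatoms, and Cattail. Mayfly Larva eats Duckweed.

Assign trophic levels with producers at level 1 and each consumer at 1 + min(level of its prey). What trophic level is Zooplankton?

Diatoms is a producer → level 1.
Zooplankton eats Diatoms → level 2.

Trophic level 2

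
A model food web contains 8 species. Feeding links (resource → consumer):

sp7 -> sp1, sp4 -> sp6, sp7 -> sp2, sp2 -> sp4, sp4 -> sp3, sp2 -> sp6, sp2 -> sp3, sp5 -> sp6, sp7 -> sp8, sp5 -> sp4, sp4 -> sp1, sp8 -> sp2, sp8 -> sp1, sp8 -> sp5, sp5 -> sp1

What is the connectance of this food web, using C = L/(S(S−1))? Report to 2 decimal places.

C = 0.27

The web has S = 8 species and L = 15 feeding links.
C = L / (S(S−1)) = 15 / 56 = 0.2679 ≈ 0.27.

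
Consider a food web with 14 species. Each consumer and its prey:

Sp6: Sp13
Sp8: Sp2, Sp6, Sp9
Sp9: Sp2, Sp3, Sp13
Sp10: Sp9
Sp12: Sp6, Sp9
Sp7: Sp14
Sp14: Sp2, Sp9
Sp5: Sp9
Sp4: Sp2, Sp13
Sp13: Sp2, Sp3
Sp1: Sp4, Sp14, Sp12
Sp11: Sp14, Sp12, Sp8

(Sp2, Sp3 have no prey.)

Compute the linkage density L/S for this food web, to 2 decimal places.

There are L = 24 links among S = 14 species.
L/S = 24/14 = 1.7143 ≈ 1.71.

L/S = 1.71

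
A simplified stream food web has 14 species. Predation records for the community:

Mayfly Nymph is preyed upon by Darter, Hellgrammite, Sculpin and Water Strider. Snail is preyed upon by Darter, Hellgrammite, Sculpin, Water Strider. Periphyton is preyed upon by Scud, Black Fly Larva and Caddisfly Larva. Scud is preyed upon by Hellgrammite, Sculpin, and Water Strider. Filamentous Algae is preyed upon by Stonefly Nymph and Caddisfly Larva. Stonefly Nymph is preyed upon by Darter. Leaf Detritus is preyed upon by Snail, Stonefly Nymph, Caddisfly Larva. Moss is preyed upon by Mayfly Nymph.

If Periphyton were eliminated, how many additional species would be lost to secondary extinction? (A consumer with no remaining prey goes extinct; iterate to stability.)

Remove Periphyton.
Round 1: Black Fly Larva (all prey gone), Scud (all prey gone) → extinct.
No further losses. Total secondary extinctions: 2.

2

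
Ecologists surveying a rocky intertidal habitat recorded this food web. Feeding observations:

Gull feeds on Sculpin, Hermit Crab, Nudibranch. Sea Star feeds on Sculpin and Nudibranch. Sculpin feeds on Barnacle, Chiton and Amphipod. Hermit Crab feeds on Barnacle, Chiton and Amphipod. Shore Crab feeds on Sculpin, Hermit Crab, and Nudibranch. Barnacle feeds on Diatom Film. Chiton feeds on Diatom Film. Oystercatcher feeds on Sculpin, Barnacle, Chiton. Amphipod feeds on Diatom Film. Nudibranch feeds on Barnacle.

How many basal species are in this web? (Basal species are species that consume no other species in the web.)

1

Basal species (no prey listed): Diatom Film.
Count: 1.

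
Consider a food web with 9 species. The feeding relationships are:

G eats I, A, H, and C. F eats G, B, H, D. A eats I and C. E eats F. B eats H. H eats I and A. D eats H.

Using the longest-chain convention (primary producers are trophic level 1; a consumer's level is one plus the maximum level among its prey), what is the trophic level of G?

Trophic level 4

I is a producer → level 1.
A eats I (level 1); other prey at levels: C 1 → level 2.
H eats A (level 2); other prey at levels: I 1 → level 3.
G eats H (level 3); other prey at levels: I 1, C 1, A 2 → level 4.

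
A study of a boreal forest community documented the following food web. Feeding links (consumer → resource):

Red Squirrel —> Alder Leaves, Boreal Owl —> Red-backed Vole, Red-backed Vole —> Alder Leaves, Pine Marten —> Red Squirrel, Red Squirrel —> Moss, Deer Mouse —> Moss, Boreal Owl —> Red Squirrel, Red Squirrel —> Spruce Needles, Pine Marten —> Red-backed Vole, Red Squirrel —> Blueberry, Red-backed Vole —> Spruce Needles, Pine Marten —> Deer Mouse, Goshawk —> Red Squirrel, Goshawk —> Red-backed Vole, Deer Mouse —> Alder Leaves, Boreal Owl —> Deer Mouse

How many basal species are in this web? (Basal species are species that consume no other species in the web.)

Basal species (no prey listed): Alder Leaves, Blueberry, Moss, Spruce Needles.
Count: 4.

4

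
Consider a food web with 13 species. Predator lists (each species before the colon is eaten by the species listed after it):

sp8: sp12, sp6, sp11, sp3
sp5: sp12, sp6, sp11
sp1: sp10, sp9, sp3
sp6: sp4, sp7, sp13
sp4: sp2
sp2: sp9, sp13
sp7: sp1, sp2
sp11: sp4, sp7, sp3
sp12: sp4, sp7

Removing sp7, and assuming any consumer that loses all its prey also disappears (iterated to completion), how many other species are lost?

2

Remove sp7.
Round 1: sp1 (all prey gone) → extinct.
Round 2: sp10 (all prey gone) → extinct.
No further losses. Total secondary extinctions: 2.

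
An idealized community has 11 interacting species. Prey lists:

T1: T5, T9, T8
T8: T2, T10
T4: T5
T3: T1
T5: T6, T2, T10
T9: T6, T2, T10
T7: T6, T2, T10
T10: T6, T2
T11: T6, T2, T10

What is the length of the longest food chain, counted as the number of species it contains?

5 species

One longest chain: T6 → T10 → T5 → T1 → T3.
It has 5 species and 4 links.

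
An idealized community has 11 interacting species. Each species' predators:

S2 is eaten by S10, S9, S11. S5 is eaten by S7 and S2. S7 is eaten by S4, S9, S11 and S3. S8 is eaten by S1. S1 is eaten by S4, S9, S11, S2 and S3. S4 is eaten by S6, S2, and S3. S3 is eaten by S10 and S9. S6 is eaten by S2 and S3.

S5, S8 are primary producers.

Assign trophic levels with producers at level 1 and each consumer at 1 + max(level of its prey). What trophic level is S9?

S5 is a producer → level 1.
S7 eats S5 → level 2.
S4 eats S7 (level 2); other prey at levels: S1 2 → level 3.
S6 eats S4 → level 4.
S3 eats S6 (level 4); other prey at levels: S7 2, S1 2, S4 3 → level 5.
S9 eats S3 (level 5); other prey at levels: S7 2, S1 2, S2 5 → level 6.

Trophic level 6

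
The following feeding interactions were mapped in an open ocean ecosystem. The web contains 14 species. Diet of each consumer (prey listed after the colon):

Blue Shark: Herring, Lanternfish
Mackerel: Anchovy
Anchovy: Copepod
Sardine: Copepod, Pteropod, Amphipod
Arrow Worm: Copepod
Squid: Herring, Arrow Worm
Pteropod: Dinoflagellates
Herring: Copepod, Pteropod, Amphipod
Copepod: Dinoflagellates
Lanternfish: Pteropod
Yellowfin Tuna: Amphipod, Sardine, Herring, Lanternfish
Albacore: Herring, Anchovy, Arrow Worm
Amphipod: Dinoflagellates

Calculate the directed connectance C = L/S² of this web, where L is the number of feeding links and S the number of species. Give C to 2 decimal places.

C = 0.12

The web has S = 14 species and L = 24 feeding links.
C = L / S² = 24 / 196 = 0.1224 ≈ 0.12.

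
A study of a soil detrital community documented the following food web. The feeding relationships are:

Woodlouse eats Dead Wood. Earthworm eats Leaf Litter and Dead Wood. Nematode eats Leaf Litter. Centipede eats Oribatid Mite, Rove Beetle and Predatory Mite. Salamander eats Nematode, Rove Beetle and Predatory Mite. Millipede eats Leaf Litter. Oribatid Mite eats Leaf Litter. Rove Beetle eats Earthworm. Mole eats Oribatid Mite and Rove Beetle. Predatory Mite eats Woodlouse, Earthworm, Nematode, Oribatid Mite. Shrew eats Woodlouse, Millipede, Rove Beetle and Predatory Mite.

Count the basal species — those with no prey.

2

Basal species (no prey listed): Leaf Litter, Dead Wood.
Count: 2.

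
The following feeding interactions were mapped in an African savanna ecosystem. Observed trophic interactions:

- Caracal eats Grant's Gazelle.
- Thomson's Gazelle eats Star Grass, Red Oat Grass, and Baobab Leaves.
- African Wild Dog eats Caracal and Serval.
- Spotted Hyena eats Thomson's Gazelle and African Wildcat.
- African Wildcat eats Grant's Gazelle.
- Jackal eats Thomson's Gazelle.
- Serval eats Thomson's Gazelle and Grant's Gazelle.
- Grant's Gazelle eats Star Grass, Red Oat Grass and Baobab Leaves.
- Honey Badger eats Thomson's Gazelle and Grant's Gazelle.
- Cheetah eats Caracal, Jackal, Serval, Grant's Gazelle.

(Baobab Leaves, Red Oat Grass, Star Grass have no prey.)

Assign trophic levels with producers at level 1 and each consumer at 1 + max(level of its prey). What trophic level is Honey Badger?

Baobab Leaves is a producer → level 1.
Thomson's Gazelle eats Baobab Leaves (level 1); other prey at levels: Red Oat Grass 1, Star Grass 1 → level 2.
Honey Badger eats Thomson's Gazelle (level 2); other prey at levels: Grant's Gazelle 2 → level 3.

Trophic level 3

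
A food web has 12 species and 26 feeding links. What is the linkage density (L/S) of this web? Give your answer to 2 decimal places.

There are L = 26 links among S = 12 species.
L/S = 26/12 = 2.1667 ≈ 2.17.

L/S = 2.17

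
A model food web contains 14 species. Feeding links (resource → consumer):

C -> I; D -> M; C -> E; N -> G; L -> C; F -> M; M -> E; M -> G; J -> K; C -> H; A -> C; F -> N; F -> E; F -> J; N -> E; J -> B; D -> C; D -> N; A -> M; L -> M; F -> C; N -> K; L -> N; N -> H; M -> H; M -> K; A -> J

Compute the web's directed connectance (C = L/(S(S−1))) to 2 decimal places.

The web has S = 14 species and L = 27 feeding links.
C = L / (S(S−1)) = 27 / 182 = 0.1484 ≈ 0.15.

C = 0.15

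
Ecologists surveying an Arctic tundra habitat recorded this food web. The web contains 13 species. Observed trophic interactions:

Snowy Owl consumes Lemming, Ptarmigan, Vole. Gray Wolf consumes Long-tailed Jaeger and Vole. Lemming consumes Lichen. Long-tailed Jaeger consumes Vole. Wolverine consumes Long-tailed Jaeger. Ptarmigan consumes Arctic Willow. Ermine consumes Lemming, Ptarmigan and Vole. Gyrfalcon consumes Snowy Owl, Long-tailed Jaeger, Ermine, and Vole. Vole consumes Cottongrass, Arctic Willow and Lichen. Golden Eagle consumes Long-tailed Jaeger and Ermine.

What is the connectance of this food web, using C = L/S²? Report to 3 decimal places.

The web has S = 13 species and L = 21 feeding links.
C = L / S² = 21 / 169 = 0.1243 ≈ 0.124.

C = 0.124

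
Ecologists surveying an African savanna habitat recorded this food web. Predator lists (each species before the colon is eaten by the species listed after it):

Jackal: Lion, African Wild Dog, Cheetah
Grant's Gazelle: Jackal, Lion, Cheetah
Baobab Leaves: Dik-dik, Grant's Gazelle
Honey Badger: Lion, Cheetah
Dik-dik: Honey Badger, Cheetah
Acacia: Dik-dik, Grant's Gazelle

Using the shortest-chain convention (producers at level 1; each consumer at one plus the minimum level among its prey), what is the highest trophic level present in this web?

Producers (level 1): Baobab Leaves, Acacia.
Following each consumer down to its lowest-level prey: Baobab Leaves → Grant's Gazelle → Jackal → African Wild Dog (levels 1 through 4).
All prey of African Wild Dog (Jackal 3) are at level 3 or above, so African Wild Dog is at level 1 + 3 = 4.
Every consumer has at least one prey at level 3 or below, so none exceeds level 4.

4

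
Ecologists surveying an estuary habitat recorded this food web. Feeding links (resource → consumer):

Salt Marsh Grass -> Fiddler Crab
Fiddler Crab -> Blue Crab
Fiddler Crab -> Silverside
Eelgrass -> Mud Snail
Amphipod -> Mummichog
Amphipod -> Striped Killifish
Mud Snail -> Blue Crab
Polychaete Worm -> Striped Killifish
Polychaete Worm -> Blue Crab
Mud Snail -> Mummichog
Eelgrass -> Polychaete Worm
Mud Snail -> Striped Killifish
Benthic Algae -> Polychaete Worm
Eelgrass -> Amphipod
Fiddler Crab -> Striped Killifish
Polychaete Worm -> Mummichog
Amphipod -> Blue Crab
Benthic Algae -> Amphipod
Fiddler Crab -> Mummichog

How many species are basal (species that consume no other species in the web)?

3

Basal species (no prey listed): Salt Marsh Grass, Benthic Algae, Eelgrass.
Count: 3.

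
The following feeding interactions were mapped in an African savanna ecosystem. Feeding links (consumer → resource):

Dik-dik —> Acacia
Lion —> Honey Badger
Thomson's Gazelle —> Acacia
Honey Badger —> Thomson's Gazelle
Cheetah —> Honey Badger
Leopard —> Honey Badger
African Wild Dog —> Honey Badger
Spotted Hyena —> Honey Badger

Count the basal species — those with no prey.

Basal species (no prey listed): Acacia.
Count: 1.

1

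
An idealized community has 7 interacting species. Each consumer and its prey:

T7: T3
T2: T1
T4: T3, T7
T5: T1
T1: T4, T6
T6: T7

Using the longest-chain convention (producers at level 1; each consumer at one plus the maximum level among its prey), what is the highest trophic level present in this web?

5

Producers (level 1): T3.
T3 → T7 → T4 → T1 → T5 gives T5 level 5.
No species has a prey at level 5, so no species reaches level 6.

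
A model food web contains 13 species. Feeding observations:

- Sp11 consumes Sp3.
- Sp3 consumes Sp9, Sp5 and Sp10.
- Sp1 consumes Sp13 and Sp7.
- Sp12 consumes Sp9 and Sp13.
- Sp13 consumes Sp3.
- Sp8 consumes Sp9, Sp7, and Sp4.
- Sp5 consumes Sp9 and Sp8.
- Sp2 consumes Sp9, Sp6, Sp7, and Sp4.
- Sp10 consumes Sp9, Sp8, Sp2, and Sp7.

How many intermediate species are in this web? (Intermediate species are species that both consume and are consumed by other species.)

Intermediate species (has both prey and predators): Sp8, Sp2, Sp5, Sp10, Sp3, Sp13.
Count: 6.

6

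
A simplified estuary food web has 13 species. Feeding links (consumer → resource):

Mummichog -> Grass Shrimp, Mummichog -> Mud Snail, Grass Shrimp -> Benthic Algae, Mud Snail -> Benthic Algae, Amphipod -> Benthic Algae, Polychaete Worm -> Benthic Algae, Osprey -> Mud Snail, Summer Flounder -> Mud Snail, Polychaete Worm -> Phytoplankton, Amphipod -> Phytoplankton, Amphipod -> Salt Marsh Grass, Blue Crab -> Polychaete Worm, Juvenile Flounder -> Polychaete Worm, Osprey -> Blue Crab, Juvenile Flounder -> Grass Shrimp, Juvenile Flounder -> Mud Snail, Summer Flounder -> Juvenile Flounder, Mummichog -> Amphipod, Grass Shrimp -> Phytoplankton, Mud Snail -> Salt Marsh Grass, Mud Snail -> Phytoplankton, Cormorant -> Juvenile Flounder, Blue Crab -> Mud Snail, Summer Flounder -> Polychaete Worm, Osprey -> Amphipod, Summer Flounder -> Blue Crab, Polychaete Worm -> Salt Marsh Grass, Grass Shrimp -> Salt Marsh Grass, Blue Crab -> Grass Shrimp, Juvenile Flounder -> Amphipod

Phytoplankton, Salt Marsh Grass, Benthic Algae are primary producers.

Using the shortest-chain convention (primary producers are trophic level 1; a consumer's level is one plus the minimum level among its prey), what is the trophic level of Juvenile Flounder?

Trophic level 3

Phytoplankton is a producer → level 1.
Grass Shrimp eats Phytoplankton → level 2.
Juvenile Flounder eats Grass Shrimp → level 3.
No prey of Juvenile Flounder is below level 2, so 3 is the minimum.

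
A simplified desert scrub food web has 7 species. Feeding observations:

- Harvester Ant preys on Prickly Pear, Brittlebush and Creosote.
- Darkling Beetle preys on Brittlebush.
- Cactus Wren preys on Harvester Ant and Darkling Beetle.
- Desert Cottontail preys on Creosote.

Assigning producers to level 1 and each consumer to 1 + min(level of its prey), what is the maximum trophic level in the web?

Producers (level 1): Creosote, Prickly Pear, Brittlebush.
Following each consumer down to its lowest-level prey: Brittlebush → Darkling Beetle → Cactus Wren (levels 1 through 3).
All prey of Cactus Wren (Darkling Beetle 2, Harvester Ant 2) are at level 2 or above, so Cactus Wren is at level 1 + 2 = 3.
Every consumer has at least one prey at level 2 or below, so none exceeds level 3.

3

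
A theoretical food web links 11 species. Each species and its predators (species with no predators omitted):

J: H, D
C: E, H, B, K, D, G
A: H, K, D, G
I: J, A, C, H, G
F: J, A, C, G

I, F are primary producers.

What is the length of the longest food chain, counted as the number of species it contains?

One longest chain: I → C → E.
It has 3 species and 2 links.

3 species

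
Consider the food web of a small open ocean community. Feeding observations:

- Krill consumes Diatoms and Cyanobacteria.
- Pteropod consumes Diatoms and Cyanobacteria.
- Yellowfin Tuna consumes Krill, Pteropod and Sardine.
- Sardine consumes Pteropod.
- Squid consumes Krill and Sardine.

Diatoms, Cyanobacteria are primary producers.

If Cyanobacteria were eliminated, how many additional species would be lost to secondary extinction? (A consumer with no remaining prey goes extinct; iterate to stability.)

Remove Cyanobacteria.
Every predator of it retains at least one other prey: Krill still has Diatoms; Pteropod still has Diatoms.
No consumer loses all prey, so no secondary extinctions occur.

0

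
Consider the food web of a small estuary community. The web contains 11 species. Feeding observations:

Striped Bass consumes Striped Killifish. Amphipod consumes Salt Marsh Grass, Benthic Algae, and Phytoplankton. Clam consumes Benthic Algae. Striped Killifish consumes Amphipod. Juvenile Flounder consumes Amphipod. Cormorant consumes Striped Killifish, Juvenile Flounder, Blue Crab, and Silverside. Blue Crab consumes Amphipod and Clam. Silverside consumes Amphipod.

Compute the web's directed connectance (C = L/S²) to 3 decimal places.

C = 0.116

The web has S = 11 species and L = 14 feeding links.
C = L / S² = 14 / 121 = 0.1157 ≈ 0.116.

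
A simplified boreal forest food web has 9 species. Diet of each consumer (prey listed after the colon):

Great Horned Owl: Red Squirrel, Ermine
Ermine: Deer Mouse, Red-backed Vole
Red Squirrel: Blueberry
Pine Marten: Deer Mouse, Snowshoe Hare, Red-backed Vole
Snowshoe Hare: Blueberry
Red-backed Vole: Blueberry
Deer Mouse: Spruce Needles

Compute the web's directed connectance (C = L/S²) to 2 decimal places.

The web has S = 9 species and L = 11 feeding links.
C = L / S² = 11 / 81 = 0.1358 ≈ 0.14.

C = 0.14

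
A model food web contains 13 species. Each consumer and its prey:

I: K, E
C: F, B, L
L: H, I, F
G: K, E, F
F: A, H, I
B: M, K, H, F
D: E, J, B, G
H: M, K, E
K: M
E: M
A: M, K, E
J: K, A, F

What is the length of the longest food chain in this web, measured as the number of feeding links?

One longest chain: M → K → A → F → B → D.
It has 6 species and 5 links.

5 links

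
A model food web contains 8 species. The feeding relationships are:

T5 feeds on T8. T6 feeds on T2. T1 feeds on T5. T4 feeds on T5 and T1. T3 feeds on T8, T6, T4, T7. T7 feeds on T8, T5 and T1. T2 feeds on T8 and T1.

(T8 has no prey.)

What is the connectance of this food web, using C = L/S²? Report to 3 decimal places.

C = 0.219

The web has S = 8 species and L = 14 feeding links.
C = L / S² = 14 / 64 = 0.2188 ≈ 0.219.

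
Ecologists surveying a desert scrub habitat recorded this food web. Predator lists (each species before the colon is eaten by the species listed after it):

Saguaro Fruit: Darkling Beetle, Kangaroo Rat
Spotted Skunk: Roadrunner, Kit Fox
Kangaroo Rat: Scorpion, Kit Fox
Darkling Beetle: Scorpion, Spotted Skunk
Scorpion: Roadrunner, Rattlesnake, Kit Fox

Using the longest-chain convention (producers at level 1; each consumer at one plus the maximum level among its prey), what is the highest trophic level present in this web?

Producers (level 1): Saguaro Fruit.
Saguaro Fruit → Darkling Beetle → Scorpion → Kit Fox gives Kit Fox level 4.
No species has a prey at level 4, so no species reaches level 5.

4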